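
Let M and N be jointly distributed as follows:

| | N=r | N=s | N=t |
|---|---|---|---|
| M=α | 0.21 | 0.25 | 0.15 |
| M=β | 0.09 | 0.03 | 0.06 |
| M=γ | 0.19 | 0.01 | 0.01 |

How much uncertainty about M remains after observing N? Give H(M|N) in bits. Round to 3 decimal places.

1.177 bits

Chain rule: H(M|N) = H(M,N) − H(N).
Marginals: p(M) = (0.6100, 0.1800, 0.2100), p(N) = (0.4900, 0.2900, 0.2200).
H(M,N) = 2.6794 bits; H(N) = 1.5028 bits.
H(M|N) = 2.6794 − 1.5028 = 1.177 bits.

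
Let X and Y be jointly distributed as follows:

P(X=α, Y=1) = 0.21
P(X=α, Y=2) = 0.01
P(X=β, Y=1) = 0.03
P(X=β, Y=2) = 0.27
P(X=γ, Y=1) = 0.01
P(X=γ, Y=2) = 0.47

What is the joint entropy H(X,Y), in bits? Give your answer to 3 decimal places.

H(X,Y) = −Σ p(x,y)·log₂ p(x,y) over all 6 cells.
  cell (α,1): −0.21·log₂0.21 = 0.4728
  cell (α,2): −0.01·log₂0.01 = 0.0664
  cell (β,1): −0.03·log₂0.03 = 0.1518
  cell (β,2): −0.27·log₂0.27 = 0.5100
  cell (γ,1): −0.01·log₂0.01 = 0.0664
  cell (γ,2): −0.47·log₂0.47 = 0.5120
Sum = 1.779 bits.

1.779 bits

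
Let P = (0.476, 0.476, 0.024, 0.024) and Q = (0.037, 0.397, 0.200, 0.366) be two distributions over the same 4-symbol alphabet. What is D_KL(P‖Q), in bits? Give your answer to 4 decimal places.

1.7111 bits

D(P‖Q) = Σ p·log₂(p/q).
  0.476·log₂(0.476/0.037) = 1.75423
  0.476·log₂(0.476/0.397) = 0.12463
  0.024·log₂(0.024/0.200) = -0.07341
  0.024·log₂(0.024/0.366) = -0.09434
D(P‖Q) = 1.7111 bits.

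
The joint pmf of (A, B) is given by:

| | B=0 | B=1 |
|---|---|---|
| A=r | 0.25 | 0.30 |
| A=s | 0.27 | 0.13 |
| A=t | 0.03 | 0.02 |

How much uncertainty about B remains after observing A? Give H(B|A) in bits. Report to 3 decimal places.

Chain rule: H(B|A) = H(A,B) − H(A).
Marginals: p(A) = (0.5500, 0.4000, 0.0500), p(B) = (0.5500, 0.4500).
H(A,B) = 2.1784 bits; H(A) = 1.2192 bits.
H(B|A) = 2.1784 − 1.2192 = 0.959 bits.

0.959 bits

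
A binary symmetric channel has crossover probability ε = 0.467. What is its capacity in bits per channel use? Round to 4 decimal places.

Binary symmetric channel: C = 1 − h₂(ε) where h₂ is the binary entropy function.
h₂(0.467) = −0.467·log₂0.467 − 0.533·log₂0.533 = 0.9969.
C = 1 − 0.9969 = 0.0031 bits per channel use.

0.0031 bits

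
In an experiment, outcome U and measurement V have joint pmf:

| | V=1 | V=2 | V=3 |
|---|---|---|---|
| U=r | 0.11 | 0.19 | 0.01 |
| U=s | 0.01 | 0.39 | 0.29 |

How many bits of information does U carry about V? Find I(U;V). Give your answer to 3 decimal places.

0.251 bits

Marginals: p(U) = (0.3100, 0.6900), p(V) = (0.1200, 0.5800, 0.3000).
I(U;V) = H(U) + H(V) − H(U,V).
H(U) = 0.8932, H(V) = 1.3440, H(U,V) = 1.9861.
I(U;V) = 0.8932 + 1.3440 − 1.9861 = 0.251 bits.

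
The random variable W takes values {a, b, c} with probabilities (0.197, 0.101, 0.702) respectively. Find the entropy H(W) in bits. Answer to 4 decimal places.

H(W) = −Σ p·log₂ p.
  −(0.197)·log₂(0.197) = 0.46172
  −(0.101)·log₂(0.101) = 0.33406
  −(0.702)·log₂(0.702) = 0.35834
Sum: 0.46172 + 0.33406 + 0.35834 = 1.1541 bits.

1.1541 bits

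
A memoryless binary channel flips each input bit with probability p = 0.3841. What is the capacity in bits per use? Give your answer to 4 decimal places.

0.0391 bits

Binary symmetric channel: C = 1 − h₂(ε) where h₂ is the binary entropy function.
h₂(0.3841) = −0.3841·log₂0.3841 − 0.6159·log₂0.6159 = 0.9609.
C = 1 − 0.9609 = 0.0391 bits per channel use.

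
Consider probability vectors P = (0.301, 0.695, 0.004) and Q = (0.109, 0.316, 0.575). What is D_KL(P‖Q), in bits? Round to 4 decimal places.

1.2027 bits

D(P‖Q) = Σ p·log₂(p/q).
  0.301·log₂(0.301/0.109) = 0.44110
  0.695·log₂(0.695/0.316) = 0.79028
  0.004·log₂(0.004/0.575) = -0.02867
D(P‖Q) = 1.2027 bits.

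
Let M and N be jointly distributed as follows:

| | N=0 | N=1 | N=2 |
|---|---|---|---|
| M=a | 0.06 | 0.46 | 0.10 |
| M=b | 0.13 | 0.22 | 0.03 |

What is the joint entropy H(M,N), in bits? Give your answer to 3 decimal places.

2.106 bits

H(M,N) = −Σ p(x,y)·log₂ p(x,y) over all 6 cells.
  cell (a,0): −0.06·log₂0.06 = 0.2435
  cell (a,1): −0.46·log₂0.46 = 0.5153
  cell (a,2): −0.10·log₂0.10 = 0.3322
  cell (b,0): −0.13·log₂0.13 = 0.3826
  cell (b,1): −0.22·log₂0.22 = 0.4806
  cell (b,2): −0.03·log₂0.03 = 0.1518
Sum = 2.106 bits.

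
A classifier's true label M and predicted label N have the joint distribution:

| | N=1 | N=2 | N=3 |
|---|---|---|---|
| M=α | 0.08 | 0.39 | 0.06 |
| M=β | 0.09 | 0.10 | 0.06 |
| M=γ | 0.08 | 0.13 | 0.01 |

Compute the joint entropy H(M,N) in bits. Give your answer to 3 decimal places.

H(M,N) = −Σ p(x,y)·log₂ p(x,y) over all 9 cells.
  cell (α,1): −0.08·log₂0.08 = 0.2915
  cell (α,2): −0.39·log₂0.39 = 0.5298
  cell (α,3): −0.06·log₂0.06 = 0.2435
  cell (β,1): −0.09·log₂0.09 = 0.3127
  cell (β,2): −0.10·log₂0.10 = 0.3322
  cell (β,3): −0.06·log₂0.06 = 0.2435
  cell (γ,1): −0.08·log₂0.08 = 0.2915
  cell (γ,2): −0.13·log₂0.13 = 0.3826
  cell (γ,3): −0.01·log₂0.01 = 0.0664
Sum = 2.694 bits.

2.694 bits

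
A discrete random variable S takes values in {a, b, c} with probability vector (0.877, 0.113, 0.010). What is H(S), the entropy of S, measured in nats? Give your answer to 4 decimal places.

H(S) = −Σ p·ln p.
  −(0.877)·ln(0.877) = 0.11510
  −(0.113)·ln(0.113) = 0.24638
  −(0.010)·ln(0.010) = 0.04605
Sum: 0.11510 + 0.24638 + 0.04605 = 0.4075 nats.

0.4075 nats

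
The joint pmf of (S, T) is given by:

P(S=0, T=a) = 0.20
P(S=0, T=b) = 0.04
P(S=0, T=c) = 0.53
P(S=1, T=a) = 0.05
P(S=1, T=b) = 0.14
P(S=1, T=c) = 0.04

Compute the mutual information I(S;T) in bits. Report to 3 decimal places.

Marginals: p(S) = (0.7700, 0.2300), p(T) = (0.2500, 0.1800, 0.5700).
I(S;T) = Σ p(x,y)·log₂[p(x,y)/(p(x)p(y))].
  (0,a): 0.20·log₂(1.0390) = 0.0110
  (0,b): 0.04·log₂(0.2886) = -0.0717
  (0,c): 0.53·log₂(1.2076) = 0.1442
  (1,a): 0.05·log₂(0.8696) = -0.0101
  (1,b): 0.14·log₂(3.3816) = 0.2461
  (1,c): 0.04·log₂(0.3051) = -0.0685
Sum = 0.251 bits.

0.251 bits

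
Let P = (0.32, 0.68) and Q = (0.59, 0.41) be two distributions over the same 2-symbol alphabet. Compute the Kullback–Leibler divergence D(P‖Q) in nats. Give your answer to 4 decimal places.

0.1483 nats

D(P‖Q) = Σ p·ln(p/q).
  0.32·ln(0.32/0.59) = -0.19578
  0.68·ln(0.68/0.41) = 0.34404
D(P‖Q) = 0.1483 nats.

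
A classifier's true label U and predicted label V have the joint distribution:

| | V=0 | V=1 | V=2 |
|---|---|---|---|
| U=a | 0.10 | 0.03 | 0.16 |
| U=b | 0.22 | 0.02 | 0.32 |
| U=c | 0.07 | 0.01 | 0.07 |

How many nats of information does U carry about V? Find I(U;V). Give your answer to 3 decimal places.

0.010 nats

Marginals: p(U) = (0.2900, 0.5600, 0.1500), p(V) = (0.3900, 0.0600, 0.5500).
I(U;V) = H(U) + H(V) − H(U,V).
H(U) = 0.9682, H(V) = 0.8648, H(U,V) = 1.8230.
I(U;V) = 0.9682 + 0.8648 − 1.8230 = 0.010 nats.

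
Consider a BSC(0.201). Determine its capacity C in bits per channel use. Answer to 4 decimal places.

0.2761 bits

Binary symmetric channel: C = 1 − h₂(ε) where h₂ is the binary entropy function.
h₂(0.201) = −0.201·log₂0.201 − 0.799·log₂0.799 = 0.7239.
C = 1 − 0.7239 = 0.2761 bits per channel use.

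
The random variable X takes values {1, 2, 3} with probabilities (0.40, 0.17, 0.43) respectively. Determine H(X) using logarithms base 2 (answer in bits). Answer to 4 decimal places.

1.4869 bits

H(X) = −Σ p·log₂ p.
  −(0.40)·log₂(0.40) = 0.52877
  −(0.17)·log₂(0.17) = 0.43459
  −(0.43)·log₂(0.43) = 0.52356
Sum: 0.52877 + 0.43459 + 0.52356 = 1.4869 bits.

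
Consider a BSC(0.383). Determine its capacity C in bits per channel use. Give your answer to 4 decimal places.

Binary symmetric channel: C = 1 − h₂(ε) where h₂ is the binary entropy function.
h₂(0.383) = −0.383·log₂0.383 − 0.617·log₂0.617 = 0.9601.
C = 1 − 0.9601 = 0.0399 bits per channel use.

0.0399 bits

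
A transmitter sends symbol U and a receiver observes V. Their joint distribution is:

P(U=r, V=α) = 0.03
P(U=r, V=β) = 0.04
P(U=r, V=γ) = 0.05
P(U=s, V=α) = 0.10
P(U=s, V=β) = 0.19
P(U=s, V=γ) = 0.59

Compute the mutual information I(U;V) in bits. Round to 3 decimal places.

Marginals: p(U) = (0.1200, 0.8800), p(V) = (0.1300, 0.2300, 0.6400).
I(U;V) = H(U) + H(V) − H(U,V).
H(U) = 0.5294, H(V) = 1.2824, H(U,V) = 1.7902.
I(U;V) = 0.5294 + 1.2824 − 1.7902 = 0.022 bits.

0.022 bits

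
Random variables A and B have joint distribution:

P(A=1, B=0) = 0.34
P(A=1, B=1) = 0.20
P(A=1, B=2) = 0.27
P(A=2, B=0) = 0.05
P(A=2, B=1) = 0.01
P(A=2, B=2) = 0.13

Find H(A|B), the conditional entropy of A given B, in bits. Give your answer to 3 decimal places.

Chain rule: H(A|B) = H(A,B) − H(B).
Marginals: p(A) = (0.8100, 0.1900), p(B) = (0.3900, 0.2100, 0.4000).
H(A,B) = 2.1688 bits; H(B) = 1.5314 bits.
H(A|B) = 2.1688 − 1.5314 = 0.637 bits.

0.637 bits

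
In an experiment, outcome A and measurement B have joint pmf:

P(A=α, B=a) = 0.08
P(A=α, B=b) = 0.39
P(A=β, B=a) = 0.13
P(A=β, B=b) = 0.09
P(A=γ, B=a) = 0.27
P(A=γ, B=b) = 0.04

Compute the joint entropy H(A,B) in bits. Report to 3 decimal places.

H(A,B) = −Σ p(x,y)·log₂ p(x,y) over all 6 cells.
  cell (α,a): −0.08·log₂0.08 = 0.2915
  cell (α,b): −0.39·log₂0.39 = 0.5298
  cell (β,a): −0.13·log₂0.13 = 0.3826
  cell (β,b): −0.09·log₂0.09 = 0.3127
  cell (γ,a): −0.27·log₂0.27 = 0.5100
  cell (γ,b): −0.04·log₂0.04 = 0.1858
Sum = 2.212 bits.

2.212 bits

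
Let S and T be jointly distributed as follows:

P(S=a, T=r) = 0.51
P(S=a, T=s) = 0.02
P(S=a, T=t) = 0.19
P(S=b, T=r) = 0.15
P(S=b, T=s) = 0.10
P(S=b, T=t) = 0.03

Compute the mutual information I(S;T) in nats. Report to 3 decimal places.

Marginals: p(S) = (0.7200, 0.2800), p(T) = (0.6600, 0.1200, 0.2200).
I(S;T) = H(S) + H(T) − H(S,T).
H(S) = 0.5930, H(T) = 0.8618, H(S,T) = 1.3572.
I(S;T) = 0.5930 + 0.8618 − 1.3572 = 0.098 nats.

0.098 nats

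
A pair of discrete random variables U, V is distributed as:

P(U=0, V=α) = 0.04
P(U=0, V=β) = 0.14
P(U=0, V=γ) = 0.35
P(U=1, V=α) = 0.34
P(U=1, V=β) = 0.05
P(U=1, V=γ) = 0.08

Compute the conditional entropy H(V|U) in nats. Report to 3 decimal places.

0.799 nats

Chain rule: H(V|U) = H(U,V) − H(U).
Marginals: p(U) = (0.5300, 0.4700), p(V) = (0.3800, 0.1900, 0.4300).
H(U,V) = 1.4901 nats; H(U) = 0.6913 nats.
H(V|U) = 1.4901 − 0.6913 = 0.799 nats.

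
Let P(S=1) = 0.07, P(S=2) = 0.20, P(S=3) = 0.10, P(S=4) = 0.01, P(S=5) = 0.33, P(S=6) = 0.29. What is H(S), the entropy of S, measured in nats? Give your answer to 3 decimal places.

H(S) = −Σ p·ln p.
  −(0.07)·ln(0.07) = 0.1861
  −(0.20)·ln(0.20) = 0.3219
  −(0.10)·ln(0.10) = 0.2303
  −(0.01)·ln(0.01) = 0.0461
  −(0.33)·ln(0.33) = 0.3659
  −(0.29)·ln(0.29) = 0.3590
Sum: 0.1861 + 0.3219 + 0.2303 + 0.0461 + 0.3659 + 0.3590 = 1.509 nats.

1.509 nats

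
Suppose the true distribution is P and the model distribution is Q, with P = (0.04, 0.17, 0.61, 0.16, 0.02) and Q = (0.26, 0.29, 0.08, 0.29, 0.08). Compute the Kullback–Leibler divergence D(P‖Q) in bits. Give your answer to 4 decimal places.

1.3715 bits

D(P‖Q) = Σ p·log₂(p/q).
  0.04·log₂(0.04/0.26) = -0.10802
  0.17·log₂(0.17/0.29) = -0.13099
  0.61·log₂(0.61/0.08) = 1.78775
  0.16·log₂(0.16/0.29) = -0.13728
  0.02·log₂(0.02/0.08) = -0.04000
D(P‖Q) = 1.3715 bits.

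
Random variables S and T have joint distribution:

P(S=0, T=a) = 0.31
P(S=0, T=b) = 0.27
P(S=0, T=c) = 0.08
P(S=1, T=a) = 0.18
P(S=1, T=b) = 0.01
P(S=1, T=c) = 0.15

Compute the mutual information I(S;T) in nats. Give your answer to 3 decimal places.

Marginals: p(S) = (0.6600, 0.3400), p(T) = (0.4900, 0.2800, 0.2300).
I(S;T) = H(S) + H(T) − H(S,T).
H(S) = 0.6410, H(T) = 1.0440, H(S,T) = 1.5579.
I(S;T) = 0.6410 + 1.0440 − 1.5579 = 0.127 nats.

0.127 nats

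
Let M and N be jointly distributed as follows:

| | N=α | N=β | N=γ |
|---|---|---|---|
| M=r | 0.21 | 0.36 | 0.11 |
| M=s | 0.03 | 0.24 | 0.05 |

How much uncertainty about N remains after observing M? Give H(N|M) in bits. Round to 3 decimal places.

Chain rule: H(N|M) = H(M,N) − H(M).
Marginals: p(M) = (0.6800, 0.3200), p(N) = (0.2400, 0.6000, 0.1600).
H(M,N) = 2.2157 bits; H(M) = 0.9044 bits.
H(N|M) = 2.2157 − 0.9044 = 1.311 bits.

1.311 bits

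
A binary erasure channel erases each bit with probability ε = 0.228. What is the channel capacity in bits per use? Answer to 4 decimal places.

Binary erasure channel: capacity C = 1 − ε.
C = 1 − 0.228 = 0.7720 bits per channel use.

0.7720 bits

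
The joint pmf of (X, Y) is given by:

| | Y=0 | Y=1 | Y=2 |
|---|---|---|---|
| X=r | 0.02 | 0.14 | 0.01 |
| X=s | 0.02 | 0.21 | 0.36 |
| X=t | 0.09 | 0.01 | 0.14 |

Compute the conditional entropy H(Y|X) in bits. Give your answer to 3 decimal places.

1.091 bits

Marginals: p(X) = (0.1700, 0.5900, 0.2400), p(Y) = (0.1300, 0.3600, 0.5100).
H(Y|X) = Σ p(X) · H(Y|X=·).
  X=r: p=0.1700, H(Y|X=r) = 0.8343
  X=s: p=0.5900, H(Y|X=s) = 1.1308
  X=t: p=0.2400, H(Y|X=t) = 1.1753
Weighted sum = 1.091 bits.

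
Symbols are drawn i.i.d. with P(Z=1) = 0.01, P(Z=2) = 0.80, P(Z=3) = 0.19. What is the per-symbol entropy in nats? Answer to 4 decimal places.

H(Z) = −Σ p·ln p.
  −(0.01)·ln(0.01) = 0.04605
  −(0.80)·ln(0.80) = 0.17851
  −(0.19)·ln(0.19) = 0.31554
Sum: 0.04605 + 0.17851 + 0.31554 = 0.5401 nats.

0.5401 nats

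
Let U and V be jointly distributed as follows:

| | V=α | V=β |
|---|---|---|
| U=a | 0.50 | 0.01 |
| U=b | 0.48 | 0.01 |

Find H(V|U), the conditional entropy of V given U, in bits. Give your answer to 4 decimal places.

0.1414 bits

Marginals: p(U) = (0.5100, 0.4900), p(V) = (0.9800, 0.0200).
H(V|U) = Σ p(U) · H(V|U=·).
  U=a: p=0.5100, H(V|U=a) = 0.1392
  U=b: p=0.4900, H(V|U=b) = 0.1437
Weighted sum = 0.1414 bits.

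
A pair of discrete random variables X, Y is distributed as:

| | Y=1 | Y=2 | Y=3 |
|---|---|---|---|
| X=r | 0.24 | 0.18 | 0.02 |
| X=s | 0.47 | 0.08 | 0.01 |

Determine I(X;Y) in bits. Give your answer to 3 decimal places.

0.075 bits

Marginals: p(X) = (0.4400, 0.5600), p(Y) = (0.7100, 0.2600, 0.0300).
I(X;Y) = H(X) + H(Y) − H(X,Y).
H(X) = 0.9896, H(Y) = 1.0079, H(X,Y) = 1.9222.
I(X;Y) = 0.9896 + 1.0079 − 1.9222 = 0.075 bits.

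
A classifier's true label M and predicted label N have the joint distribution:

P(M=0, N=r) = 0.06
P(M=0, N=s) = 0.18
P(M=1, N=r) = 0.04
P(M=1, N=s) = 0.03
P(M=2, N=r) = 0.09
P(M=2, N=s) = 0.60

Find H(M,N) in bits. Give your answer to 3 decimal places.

H(M,N) = −Σ p(x,y)·log₂ p(x,y) over all 6 cells.
  cell (0,r): −0.06·log₂0.06 = 0.2435
  cell (0,s): −0.18·log₂0.18 = 0.4453
  cell (1,r): −0.04·log₂0.04 = 0.1858
  cell (1,s): −0.03·log₂0.03 = 0.1518
  cell (2,r): −0.09·log₂0.09 = 0.3127
  cell (2,s): −0.60·log₂0.60 = 0.4422
Sum = 1.781 bits.

1.781 bits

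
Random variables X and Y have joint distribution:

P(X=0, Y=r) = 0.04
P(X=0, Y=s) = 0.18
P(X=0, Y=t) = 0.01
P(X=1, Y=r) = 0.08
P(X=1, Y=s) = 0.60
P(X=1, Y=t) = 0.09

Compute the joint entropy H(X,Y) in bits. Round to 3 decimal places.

1.744 bits

H(X,Y) = −Σ p(x,y)·log₂ p(x,y) over all 6 cells.
  cell (0,r): −0.04·log₂0.04 = 0.1858
  cell (0,s): −0.18·log₂0.18 = 0.4453
  cell (0,t): −0.01·log₂0.01 = 0.0664
  cell (1,r): −0.08·log₂0.08 = 0.2915
  cell (1,s): −0.60·log₂0.60 = 0.4422
  cell (1,t): −0.09·log₂0.09 = 0.3127
Sum = 1.744 bits.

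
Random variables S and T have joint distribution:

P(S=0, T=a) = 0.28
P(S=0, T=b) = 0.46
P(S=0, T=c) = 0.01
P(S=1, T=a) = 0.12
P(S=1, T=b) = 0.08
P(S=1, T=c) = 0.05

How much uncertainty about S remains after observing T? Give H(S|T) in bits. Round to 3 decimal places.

Marginals: p(S) = (0.7500, 0.2500), p(T) = (0.4000, 0.5400, 0.0600).
H(S|T) = Σ p(T) · H(S|T=·).
  T=a: p=0.4000, H(S|T=a) = 0.8813
  T=b: p=0.5400, H(S|T=b) = 0.6052
  T=c: p=0.0600, H(S|T=c) = 0.6500
Weighted sum = 0.718 bits.

0.718 bits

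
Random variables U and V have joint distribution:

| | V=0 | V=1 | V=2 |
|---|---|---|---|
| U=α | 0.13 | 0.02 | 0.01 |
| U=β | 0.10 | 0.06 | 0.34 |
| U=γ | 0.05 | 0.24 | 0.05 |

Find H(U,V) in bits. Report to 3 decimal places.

2.593 bits

H(U,V) = −Σ p(x,y)·log₂ p(x,y) over all 9 cells.
  cell (α,0): −0.13·log₂0.13 = 0.3826
  cell (α,1): −0.02·log₂0.02 = 0.1129
  cell (α,2): −0.01·log₂0.01 = 0.0664
  cell (β,0): −0.10·log₂0.10 = 0.3322
  cell (β,1): −0.06·log₂0.06 = 0.2435
  cell (β,2): −0.34·log₂0.34 = 0.5292
  cell (γ,0): −0.05·log₂0.05 = 0.2161
  cell (γ,1): −0.24·log₂0.24 = 0.4941
  cell (γ,2): −0.05·log₂0.05 = 0.2161
Sum = 2.593 bits.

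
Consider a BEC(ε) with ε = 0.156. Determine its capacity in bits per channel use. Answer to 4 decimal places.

Binary erasure channel: capacity C = 1 − ε.
C = 1 − 0.156 = 0.8440 bits per channel use.

0.8440 bits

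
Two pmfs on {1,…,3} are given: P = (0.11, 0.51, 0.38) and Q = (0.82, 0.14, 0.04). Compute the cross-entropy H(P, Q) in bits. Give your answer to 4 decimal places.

H(P,Q) = −Σ p·log₂ q.
  −0.11·log₂(0.82) = 0.03149
  −0.51·log₂(0.14) = 1.44662
  −0.38·log₂(0.04) = 1.76467
H(P,Q) = 3.2428 bits.

3.2428 bits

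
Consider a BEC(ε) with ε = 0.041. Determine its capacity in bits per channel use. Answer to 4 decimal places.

Binary erasure channel: capacity C = 1 − ε.
C = 1 − 0.041 = 0.9590 bits per channel use.

0.9590 bits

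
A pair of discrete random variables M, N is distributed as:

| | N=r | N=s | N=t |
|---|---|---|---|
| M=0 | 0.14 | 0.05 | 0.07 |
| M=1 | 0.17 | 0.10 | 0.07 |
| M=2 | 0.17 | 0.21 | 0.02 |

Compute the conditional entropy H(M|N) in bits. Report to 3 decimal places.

Marginals: p(M) = (0.2600, 0.3400, 0.4000), p(N) = (0.4800, 0.3600, 0.1600).
H(M|N) = Σ p(N) · H(M|N=·).
  N=r: p=0.4800, H(M|N=r) = 1.5792
  N=s: p=0.3600, H(M|N=s) = 1.3625
  N=t: p=0.1600, H(M|N=t) = 1.4186
Weighted sum = 1.475 bits.

1.475 bits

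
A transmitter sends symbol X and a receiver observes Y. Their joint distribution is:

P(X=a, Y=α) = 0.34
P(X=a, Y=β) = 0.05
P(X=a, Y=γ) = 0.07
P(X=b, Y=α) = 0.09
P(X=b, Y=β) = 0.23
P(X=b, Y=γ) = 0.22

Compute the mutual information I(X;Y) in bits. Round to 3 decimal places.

Marginals: p(X) = (0.4600, 0.5400), p(Y) = (0.4300, 0.2800, 0.2900).
I(X;Y) = H(X) + H(Y) − H(X,Y).
H(X) = 0.9954, H(Y) = 1.5557, H(X,Y) = 2.2947.
I(X;Y) = 0.9954 + 1.5557 − 2.2947 = 0.256 bits.

0.256 bits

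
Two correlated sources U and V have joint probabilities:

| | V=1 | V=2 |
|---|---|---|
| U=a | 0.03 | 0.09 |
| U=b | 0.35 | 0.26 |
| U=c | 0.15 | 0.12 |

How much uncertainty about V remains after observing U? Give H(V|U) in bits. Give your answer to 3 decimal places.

0.965 bits

Marginals: p(U) = (0.1200, 0.6100, 0.2700), p(V) = (0.5300, 0.4700).
H(V|U) = Σ p(U) · H(V|U=·).
  U=a: p=0.1200, H(V|U=a) = 0.8113
  U=b: p=0.6100, H(V|U=b) = 0.9842
  U=c: p=0.2700, H(V|U=c) = 0.9911
Weighted sum = 0.965 bits.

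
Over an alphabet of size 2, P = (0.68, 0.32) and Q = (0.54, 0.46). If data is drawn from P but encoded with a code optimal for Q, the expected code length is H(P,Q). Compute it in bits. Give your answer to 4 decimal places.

H(P,Q) = −Σ p·log₂ q.
  −0.68·log₂(0.54) = 0.60450
  −0.32·log₂(0.46) = 0.35849
H(P,Q) = 0.9630 bits.

0.9630 bits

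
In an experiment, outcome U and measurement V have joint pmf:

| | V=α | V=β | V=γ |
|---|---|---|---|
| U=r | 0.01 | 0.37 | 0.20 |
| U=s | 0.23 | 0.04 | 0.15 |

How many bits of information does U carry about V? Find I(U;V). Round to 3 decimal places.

0.388 bits

Marginals: p(U) = (0.5800, 0.4200), p(V) = (0.2400, 0.4100, 0.3500).
I(U;V) = Σ p(x,y)·log₂[p(x,y)/(p(x)p(y))].
  (r,α): 0.01·log₂(0.0718) = -0.0380
  (r,β): 0.37·log₂(1.5559) = 0.2360
  (r,γ): 0.20·log₂(0.9852) = -0.0043
  (s,α): 0.23·log₂(2.2817) = 0.2737
  (s,β): 0.04·log₂(0.2323) = -0.0842
  (s,γ): 0.15·log₂(1.0204) = 0.0044
Sum = 0.388 bits.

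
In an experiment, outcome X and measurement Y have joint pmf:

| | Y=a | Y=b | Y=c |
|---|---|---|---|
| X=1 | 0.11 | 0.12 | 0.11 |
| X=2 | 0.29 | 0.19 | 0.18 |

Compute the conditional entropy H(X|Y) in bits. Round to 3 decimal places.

Marginals: p(X) = (0.3400, 0.6600), p(Y) = (0.4000, 0.3100, 0.2900).
H(X|Y) = Σ p(Y) · H(X|Y=·).
  Y=a: p=0.4000, H(X|Y=a) = 0.8485
  Y=b: p=0.3100, H(X|Y=b) = 0.9629
  Y=c: p=0.2900, H(X|Y=c) = 0.9576
Weighted sum = 0.916 bits.

0.916 bits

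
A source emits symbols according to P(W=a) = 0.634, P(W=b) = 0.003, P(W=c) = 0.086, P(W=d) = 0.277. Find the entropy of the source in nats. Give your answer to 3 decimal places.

0.873 nats

H(W) = −Σ p·ln p.
  −(0.634)·ln(0.634) = 0.2889
  −(0.003)·ln(0.003) = 0.0174
  −(0.086)·ln(0.086) = 0.2110
  −(0.277)·ln(0.277) = 0.3556
Sum: 0.2889 + 0.0174 + 0.2110 + 0.3556 = 0.873 nats.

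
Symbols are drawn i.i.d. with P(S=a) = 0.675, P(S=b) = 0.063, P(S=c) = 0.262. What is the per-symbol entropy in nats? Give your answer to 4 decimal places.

H(S) = −Σ p·ln p.
  −(0.675)·ln(0.675) = 0.26530
  −(0.063)·ln(0.063) = 0.17417
  −(0.262)·ln(0.262) = 0.35093
Sum: 0.26530 + 0.17417 + 0.35093 = 0.7904 nats.

0.7904 nats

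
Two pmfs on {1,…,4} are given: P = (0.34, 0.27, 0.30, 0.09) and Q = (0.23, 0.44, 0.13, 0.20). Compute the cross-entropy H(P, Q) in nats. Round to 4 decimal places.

1.4783 nats

H(P,Q) = −Σ p·ln q.
  −0.34·ln(0.23) = 0.49969
  −0.27·ln(0.44) = 0.22166
  −0.30·ln(0.13) = 0.61207
  −0.09·ln(0.20) = 0.14485
H(P,Q) = 1.4783 nats.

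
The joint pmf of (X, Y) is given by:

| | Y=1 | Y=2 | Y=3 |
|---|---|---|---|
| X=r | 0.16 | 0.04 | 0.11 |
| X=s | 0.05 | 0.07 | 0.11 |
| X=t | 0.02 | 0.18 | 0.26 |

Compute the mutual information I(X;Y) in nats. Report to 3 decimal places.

0.127 nats

Marginals: p(X) = (0.3100, 0.2300, 0.4600), p(Y) = (0.2300, 0.2900, 0.4800).
I(X;Y) = Σ p(x,y)·ln[p(x,y)/(p(x)p(y))].
  (r,1): 0.16·ln(2.2440) = 0.1293
  (r,2): 0.04·ln(0.4449) = -0.0324
  (r,3): 0.11·ln(0.7392) = -0.0332
  (s,1): 0.05·ln(0.9452) = -0.0028
  (s,2): 0.07·ln(1.0495) = 0.0034
  (s,3): 0.11·ln(0.9964) = -0.0004
  (t,1): 0.02·ln(0.1890) = -0.0333
  (t,2): 0.18·ln(1.3493) = 0.0539
  (t,3): 0.26·ln(1.1775) = 0.0425
Sum = 0.127 nats.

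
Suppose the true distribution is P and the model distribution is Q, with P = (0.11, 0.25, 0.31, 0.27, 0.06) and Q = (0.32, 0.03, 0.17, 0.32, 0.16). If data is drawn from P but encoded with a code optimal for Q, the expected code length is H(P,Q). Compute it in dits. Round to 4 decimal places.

0.8551 dits

H(P,Q) = −Σ p·log₁₀ q.
  −0.11·log₁₀(0.32) = 0.05443
  −0.25·log₁₀(0.03) = 0.38072
  −0.31·log₁₀(0.17) = 0.23856
  −0.27·log₁₀(0.32) = 0.13361
  −0.06·log₁₀(0.16) = 0.04775
H(P,Q) = 0.8551 dits.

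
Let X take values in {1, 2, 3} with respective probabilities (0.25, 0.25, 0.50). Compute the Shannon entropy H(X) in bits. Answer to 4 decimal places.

1.5000 bits

H(X) = −Σ p·log₂ p.
  −(0.25)·log₂(0.25) = 0.50000
  −(0.25)·log₂(0.25) = 0.50000
  −(0.50)·log₂(0.50) = 0.50000
Sum: 0.50000 + 0.50000 + 0.50000 = 1.5000 bits.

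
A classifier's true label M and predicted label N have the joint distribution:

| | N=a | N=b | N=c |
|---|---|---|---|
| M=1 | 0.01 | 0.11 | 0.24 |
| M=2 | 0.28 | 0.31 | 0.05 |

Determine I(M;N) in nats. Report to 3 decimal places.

Marginals: p(M) = (0.3600, 0.6400), p(N) = (0.2900, 0.4200, 0.2900).
I(M;N) = H(M) + H(N) − H(M,N).
H(M) = 0.6534, H(N) = 1.0823, H(M,N) = 1.5006.
I(M;N) = 0.6534 + 1.0823 − 1.5006 = 0.235 nats.

0.235 nats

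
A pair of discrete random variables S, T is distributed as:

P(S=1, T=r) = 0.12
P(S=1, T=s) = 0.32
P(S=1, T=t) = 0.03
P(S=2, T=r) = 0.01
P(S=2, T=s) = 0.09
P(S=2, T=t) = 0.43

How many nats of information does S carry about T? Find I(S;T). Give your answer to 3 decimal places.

0.329 nats

Marginals: p(S) = (0.4700, 0.5300), p(T) = (0.1300, 0.4100, 0.4600).
I(S;T) = H(S) + H(T) − H(S,T).
H(S) = 0.6913, H(T) = 0.9880, H(S,T) = 1.3499.
I(S;T) = 0.6913 + 0.9880 − 1.3499 = 0.329 nats.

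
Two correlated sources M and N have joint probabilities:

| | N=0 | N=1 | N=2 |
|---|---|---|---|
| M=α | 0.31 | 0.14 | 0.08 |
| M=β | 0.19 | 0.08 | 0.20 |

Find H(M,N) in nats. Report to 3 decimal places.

H(M,N) = −Σ p(x,y)·ln p(x,y) over all 6 cells.
  cell (α,0): −0.31·ln0.31 = 0.3631
  cell (α,1): −0.14·ln0.14 = 0.2753
  cell (α,2): −0.08·ln0.08 = 0.2021
  cell (β,0): −0.19·ln0.19 = 0.3155
  cell (β,1): −0.08·ln0.08 = 0.2021
  cell (β,2): −0.20·ln0.20 = 0.3219
Sum = 1.680 nats.

1.680 nats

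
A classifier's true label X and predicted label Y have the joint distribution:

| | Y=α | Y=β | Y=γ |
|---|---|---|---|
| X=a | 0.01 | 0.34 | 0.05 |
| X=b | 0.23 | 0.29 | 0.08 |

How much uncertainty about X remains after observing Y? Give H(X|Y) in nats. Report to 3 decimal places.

Marginals: p(X) = (0.4000, 0.6000), p(Y) = (0.2400, 0.6300, 0.1300).
H(X|Y) = Σ p(Y) · H(X|Y=·).
  Y=α: p=0.2400, H(X|Y=α) = 0.1732
  Y=β: p=0.6300, H(X|Y=β) = 0.6900
  Y=γ: p=0.1300, H(X|Y=γ) = 0.6663
Weighted sum = 0.563 nats.

0.563 nats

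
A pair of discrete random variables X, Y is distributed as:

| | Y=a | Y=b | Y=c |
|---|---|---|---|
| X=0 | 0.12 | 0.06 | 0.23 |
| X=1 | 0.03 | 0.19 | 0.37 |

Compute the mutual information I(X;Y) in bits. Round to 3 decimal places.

0.093 bits

Marginals: p(X) = (0.4100, 0.5900), p(Y) = (0.1500, 0.2500, 0.6000).
I(X;Y) = Σ p(x,y)·log₂[p(x,y)/(p(x)p(y))].
  (0,a): 0.12·log₂(1.9512) = 0.1157
  (0,b): 0.06·log₂(0.5854) = -0.0464
  (0,c): 0.23·log₂(0.9350) = -0.0223
  (1,a): 0.03·log₂(0.3390) = -0.0468
  (1,b): 0.19·log₂(1.2881) = 0.0694
  (1,c): 0.37·log₂(1.0452) = 0.0236
Sum = 0.093 bits.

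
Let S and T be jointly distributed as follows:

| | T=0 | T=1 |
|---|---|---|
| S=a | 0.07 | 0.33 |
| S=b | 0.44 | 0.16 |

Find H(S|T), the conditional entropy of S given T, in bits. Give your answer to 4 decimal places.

0.7408 bits

Marginals: p(S) = (0.4000, 0.6000), p(T) = (0.5100, 0.4900).
H(S|T) = Σ p(T) · H(S|T=·).
  T=0: p=0.5100, H(S|T=0) = 0.5770
  T=1: p=0.4900, H(S|T=1) = 0.9113
Weighted sum = 0.7408 bits.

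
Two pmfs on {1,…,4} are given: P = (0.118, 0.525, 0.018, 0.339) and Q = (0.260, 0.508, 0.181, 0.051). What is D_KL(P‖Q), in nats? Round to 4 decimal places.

D(P‖Q) = Σ p·ln(p/q).
  0.118·ln(0.118/0.260) = -0.09322
  0.525·ln(0.525/0.508) = 0.01728
  0.018·ln(0.018/0.181) = -0.04155
  0.339·ln(0.339/0.051) = 0.64213
D(P‖Q) = 0.5246 nats.

0.5246 nats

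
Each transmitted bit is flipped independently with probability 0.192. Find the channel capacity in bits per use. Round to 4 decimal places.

Binary symmetric channel: C = 1 − h₂(ε) where h₂ is the binary entropy function.
h₂(0.192) = −0.192·log₂0.192 − 0.808·log₂0.808 = 0.7056.
C = 1 − 0.7056 = 0.2944 bits per channel use.

0.2944 bits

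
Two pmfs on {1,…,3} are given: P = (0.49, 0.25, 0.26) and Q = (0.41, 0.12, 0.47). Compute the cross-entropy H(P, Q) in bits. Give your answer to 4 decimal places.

1.6782 bits

H(P,Q) = −Σ p·log₂ q.
  −0.49·log₂(0.41) = 0.63029
  −0.25·log₂(0.12) = 0.76472
  −0.26·log₂(0.47) = 0.28321
H(P,Q) = 1.6782 bits.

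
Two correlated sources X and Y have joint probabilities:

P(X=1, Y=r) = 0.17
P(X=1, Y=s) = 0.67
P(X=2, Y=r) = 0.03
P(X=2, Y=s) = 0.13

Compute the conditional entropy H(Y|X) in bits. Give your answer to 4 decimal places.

Chain rule: H(Y|X) = H(X,Y) − H(X).
Marginals: p(X) = (0.8400, 0.1600), p(Y) = (0.2000, 0.8000).
H(X,Y) = 1.3561 bits; H(X) = 0.6343 bits.
H(Y|X) = 1.3561 − 0.6343 = 0.7218 bits.

0.7218 bits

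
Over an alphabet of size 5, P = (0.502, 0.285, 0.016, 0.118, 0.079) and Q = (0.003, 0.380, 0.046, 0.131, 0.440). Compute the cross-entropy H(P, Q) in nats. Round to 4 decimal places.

3.5459 nats

H(P,Q) = −Σ p·ln q.
  −0.502·ln(0.003) = 2.91619
  −0.285·ln(0.380) = 0.27576
  −0.016·ln(0.046) = 0.04927
  −0.118·ln(0.131) = 0.23984
  −0.079·ln(0.440) = 0.06486
H(P,Q) = 3.5459 nats.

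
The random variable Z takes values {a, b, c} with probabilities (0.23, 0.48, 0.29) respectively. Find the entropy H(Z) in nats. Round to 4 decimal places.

1.0493 nats

H(Z) = −Σ p·ln p.
  −(0.23)·ln(0.23) = 0.33803
  −(0.48)·ln(0.48) = 0.35231
  −(0.29)·ln(0.29) = 0.35898
Sum: 0.33803 + 0.35231 + 0.35898 = 1.0493 nats.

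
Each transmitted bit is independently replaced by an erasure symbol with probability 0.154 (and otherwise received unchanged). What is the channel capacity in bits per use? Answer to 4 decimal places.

0.8460 bits

Binary erasure channel: capacity C = 1 − ε.
C = 1 − 0.154 = 0.8460 bits per channel use.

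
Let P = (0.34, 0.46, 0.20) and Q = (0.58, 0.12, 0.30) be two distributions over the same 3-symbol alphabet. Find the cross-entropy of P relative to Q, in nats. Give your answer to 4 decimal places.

1.4013 nats

H(P,Q) = −Σ p·ln q.
  −0.34·ln(0.58) = 0.18521
  −0.46·ln(0.12) = 0.97532
  −0.20·ln(0.30) = 0.24079
H(P,Q) = 1.4013 nats.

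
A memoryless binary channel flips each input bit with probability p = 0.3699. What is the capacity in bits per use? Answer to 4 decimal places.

0.0494 bits

Binary symmetric channel: C = 1 − h₂(ε) where h₂ is the binary entropy function.
h₂(0.3699) = −0.3699·log₂0.3699 − 0.6301·log₂0.6301 = 0.9506.
C = 1 − 0.9506 = 0.0494 bits per channel use.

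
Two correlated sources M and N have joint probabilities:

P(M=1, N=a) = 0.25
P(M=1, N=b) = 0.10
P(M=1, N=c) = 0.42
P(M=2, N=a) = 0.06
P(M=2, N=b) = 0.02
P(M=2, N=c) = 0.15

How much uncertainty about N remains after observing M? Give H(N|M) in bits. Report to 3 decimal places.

Chain rule: H(N|M) = H(M,N) − H(M).
Marginals: p(M) = (0.7700, 0.2300), p(N) = (0.3100, 0.1200, 0.5700).
H(M,N) = 2.1248 bits; H(M) = 0.7780 bits.
H(N|M) = 2.1248 − 0.7780 = 1.347 bits.

1.347 bits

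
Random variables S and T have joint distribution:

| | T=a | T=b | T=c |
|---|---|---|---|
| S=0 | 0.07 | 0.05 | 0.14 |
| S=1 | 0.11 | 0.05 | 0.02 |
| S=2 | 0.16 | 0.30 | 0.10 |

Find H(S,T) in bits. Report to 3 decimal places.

H(S,T) = −Σ p(x,y)·log₂ p(x,y) over all 9 cells.
  cell (0,a): −0.07·log₂0.07 = 0.2686
  cell (0,b): −0.05·log₂0.05 = 0.2161
  cell (0,c): −0.14·log₂0.14 = 0.3971
  cell (1,a): −0.11·log₂0.11 = 0.3503
  cell (1,b): −0.05·log₂0.05 = 0.2161
  cell (1,c): −0.02·log₂0.02 = 0.1129
  cell (2,a): −0.16·log₂0.16 = 0.4230
  cell (2,b): −0.30·log₂0.30 = 0.5211
  cell (2,c): −0.10·log₂0.10 = 0.3322
Sum = 2.837 bits.

2.837 bits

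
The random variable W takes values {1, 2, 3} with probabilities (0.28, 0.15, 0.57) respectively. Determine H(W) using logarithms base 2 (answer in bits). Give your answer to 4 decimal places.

1.3870 bits

H(W) = −Σ p·log₂ p.
  −(0.28)·log₂(0.28) = 0.51422
  −(0.15)·log₂(0.15) = 0.41054
  −(0.57)·log₂(0.57) = 0.46225
Sum: 0.51422 + 0.41054 + 0.46225 = 1.3870 bits.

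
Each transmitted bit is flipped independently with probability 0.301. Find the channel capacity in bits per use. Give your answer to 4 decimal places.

Binary symmetric channel: C = 1 − h₂(ε) where h₂ is the binary entropy function.
h₂(0.301) = −0.301·log₂0.301 − 0.699·log₂0.699 = 0.8825.
C = 1 − 0.8825 = 0.1175 bits per channel use.

0.1175 bits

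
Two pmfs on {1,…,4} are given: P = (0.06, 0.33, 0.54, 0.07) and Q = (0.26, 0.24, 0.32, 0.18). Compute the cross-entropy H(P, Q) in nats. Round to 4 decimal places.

H(P,Q) = −Σ p·ln q.
  −0.06·ln(0.26) = 0.08082
  −0.33·ln(0.24) = 0.47095
  −0.54·ln(0.32) = 0.61529
  −0.07·ln(0.18) = 0.12004
H(P,Q) = 1.2871 nats.

1.2871 nats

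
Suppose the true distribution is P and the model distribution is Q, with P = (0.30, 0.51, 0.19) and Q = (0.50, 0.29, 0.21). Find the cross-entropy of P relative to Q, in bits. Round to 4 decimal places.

H(P,Q) = −Σ p·log₂ q.
  −0.30·log₂(0.50) = 0.30000
  −0.51·log₂(0.29) = 0.91080
  −0.19·log₂(0.21) = 0.42779
H(P,Q) = 1.6386 bits.

1.6386 bits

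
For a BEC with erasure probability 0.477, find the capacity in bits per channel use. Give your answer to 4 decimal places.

0.5230 bits

Binary erasure channel: capacity C = 1 − ε.
C = 1 − 0.477 = 0.5230 bits per channel use.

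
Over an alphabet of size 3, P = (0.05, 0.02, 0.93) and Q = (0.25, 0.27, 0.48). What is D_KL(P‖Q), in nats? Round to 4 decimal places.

D(P‖Q) = Σ p·ln(p/q).
  0.05·ln(0.05/0.25) = -0.08047
  0.02·ln(0.02/0.27) = -0.05205
  0.93·ln(0.93/0.48) = 0.61510
D(P‖Q) = 0.4826 nats.

0.4826 nats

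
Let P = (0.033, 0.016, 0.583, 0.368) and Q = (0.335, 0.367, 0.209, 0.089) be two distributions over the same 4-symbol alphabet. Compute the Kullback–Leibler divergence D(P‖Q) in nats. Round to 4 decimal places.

0.9938 nats

D(P‖Q) = Σ p·ln(p/q).
  0.033·ln(0.033/0.335) = -0.07648
  0.016·ln(0.016/0.367) = -0.05012
  0.583·ln(0.583/0.209) = 0.59807
  0.368·ln(0.368/0.089) = 0.52236
D(P‖Q) = 0.9938 nats.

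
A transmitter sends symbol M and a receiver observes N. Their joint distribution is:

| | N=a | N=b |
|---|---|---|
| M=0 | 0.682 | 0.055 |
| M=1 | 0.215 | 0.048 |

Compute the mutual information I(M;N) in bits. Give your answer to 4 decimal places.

Marginals: p(M) = (0.7370, 0.2630), p(N) = (0.8970, 0.1030).
I(M;N) = Σ p(x,y)·log₂[p(x,y)/(p(x)p(y))].
  (0,a): 0.682·log₂(1.0316) = 0.03064
  (0,b): 0.055·log₂(0.7245) = -0.02557
  (1,a): 0.215·log₂(0.9114) = -0.02879
  (1,b): 0.048·log₂(1.7719) = 0.03962
Sum = 0.0159 bits.

0.0159 bits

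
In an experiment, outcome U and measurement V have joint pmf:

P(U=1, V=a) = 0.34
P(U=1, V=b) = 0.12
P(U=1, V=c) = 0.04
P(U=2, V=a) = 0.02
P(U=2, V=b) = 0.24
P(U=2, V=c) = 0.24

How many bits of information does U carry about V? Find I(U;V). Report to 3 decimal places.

Marginals: p(U) = (0.5000, 0.5000), p(V) = (0.3600, 0.3600, 0.2800).
I(U;V) = Σ p(x,y)·log₂[p(x,y)/(p(x)p(y))].
  (1,a): 0.34·log₂(1.8889) = 0.3120
  (1,b): 0.12·log₂(0.6667) = -0.0702
  (1,c): 0.04·log₂(0.2857) = -0.0723
  (2,a): 0.02·log₂(0.1111) = -0.0634
  (2,b): 0.24·log₂(1.3333) = 0.0996
  (2,c): 0.24·log₂(1.7143) = 0.1866
Sum = 0.392 bits.

0.392 bits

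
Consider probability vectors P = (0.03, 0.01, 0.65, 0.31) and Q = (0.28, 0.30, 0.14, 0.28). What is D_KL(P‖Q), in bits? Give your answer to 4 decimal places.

D(P‖Q) = Σ p·log₂(p/q).
  0.03·log₂(0.03/0.28) = -0.09667
  0.01·log₂(0.01/0.30) = -0.04907
  0.65·log₂(0.65/0.14) = 1.43976
  0.31·log₂(0.31/0.28) = 0.04552
D(P‖Q) = 1.3395 bits.

1.3395 bits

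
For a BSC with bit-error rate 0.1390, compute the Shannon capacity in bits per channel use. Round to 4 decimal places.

Binary symmetric channel: C = 1 − h₂(ε) where h₂ is the binary entropy function.
h₂(0.1390) = −0.1390·log₂0.1390 − 0.8610·log₂0.8610 = 0.5816.
C = 1 − 0.5816 = 0.4184 bits per channel use.

0.4184 bits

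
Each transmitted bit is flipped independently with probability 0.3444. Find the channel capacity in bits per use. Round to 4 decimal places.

0.0710 bits

Binary symmetric channel: C = 1 − h₂(ε) where h₂ is the binary entropy function.
h₂(0.3444) = −0.3444·log₂0.3444 − 0.6556·log₂0.6556 = 0.9290.
C = 1 − 0.9290 = 0.0710 bits per channel use.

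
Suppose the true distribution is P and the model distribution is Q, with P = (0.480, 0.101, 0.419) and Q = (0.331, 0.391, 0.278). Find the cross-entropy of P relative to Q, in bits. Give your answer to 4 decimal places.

1.6763 bits

H(P,Q) = −Σ p·log₂ q.
  −0.480·log₂(0.331) = 0.76565
  −0.101·log₂(0.391) = 0.13683
  −0.419·log₂(0.278) = 0.77383
H(P,Q) = 1.6763 bits.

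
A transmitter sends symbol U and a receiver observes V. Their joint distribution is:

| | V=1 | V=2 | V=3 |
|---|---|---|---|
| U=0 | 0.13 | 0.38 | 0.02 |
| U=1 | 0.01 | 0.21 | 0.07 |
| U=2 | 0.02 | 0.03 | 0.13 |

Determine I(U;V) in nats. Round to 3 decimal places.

0.207 nats

Marginals: p(U) = (0.5300, 0.2900, 0.1800), p(V) = (0.1600, 0.6200, 0.2200).
I(U;V) = H(U) + H(V) − H(U,V).
H(U) = 1.0041, H(V) = 0.9227, H(U,V) = 1.7198.
I(U;V) = 1.0041 + 0.9227 − 1.7198 = 0.207 nats.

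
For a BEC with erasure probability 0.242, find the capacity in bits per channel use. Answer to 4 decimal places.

0.7580 bits

Binary erasure channel: capacity C = 1 − ε.
C = 1 − 0.242 = 0.7580 bits per channel use.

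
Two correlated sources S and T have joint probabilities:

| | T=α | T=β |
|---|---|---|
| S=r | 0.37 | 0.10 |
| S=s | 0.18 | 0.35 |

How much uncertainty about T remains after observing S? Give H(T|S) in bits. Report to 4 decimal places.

0.8409 bits

Marginals: p(S) = (0.4700, 0.5300), p(T) = (0.5500, 0.4500).
H(T|S) = Σ p(S) · H(T|S=·).
  S=r: p=0.4700, H(T|S=r) = 0.7467
  S=s: p=0.5300, H(T|S=s) = 0.9245
Weighted sum = 0.8409 bits.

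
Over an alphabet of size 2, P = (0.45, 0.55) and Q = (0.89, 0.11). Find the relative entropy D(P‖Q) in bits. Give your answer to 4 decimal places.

D(P‖Q) = Σ p·log₂(p/q).
  0.45·log₂(0.45/0.89) = -0.44275
  0.55·log₂(0.55/0.11) = 1.27706
D(P‖Q) = 0.8343 bits.

0.8343 bits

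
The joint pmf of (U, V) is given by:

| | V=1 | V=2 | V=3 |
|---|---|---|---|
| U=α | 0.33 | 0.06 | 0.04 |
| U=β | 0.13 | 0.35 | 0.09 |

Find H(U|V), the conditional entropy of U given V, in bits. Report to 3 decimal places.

Chain rule: H(U|V) = H(U,V) − H(V).
Marginals: p(U) = (0.4300, 0.5700), p(V) = (0.4600, 0.4100, 0.1300).
H(U,V) = 2.1825 bits; H(V) = 1.4254 bits.
H(U|V) = 2.1825 − 1.4254 = 0.757 bits.

0.757 bits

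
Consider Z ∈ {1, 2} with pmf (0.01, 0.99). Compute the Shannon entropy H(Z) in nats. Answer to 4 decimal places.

0.0560 nats

H(Z) = −Σ p·ln p.
  −(0.01)·ln(0.01) = 0.04605
  −(0.99)·ln(0.99) = 0.00995
Sum: 0.04605 + 0.00995 = 0.0560 nats.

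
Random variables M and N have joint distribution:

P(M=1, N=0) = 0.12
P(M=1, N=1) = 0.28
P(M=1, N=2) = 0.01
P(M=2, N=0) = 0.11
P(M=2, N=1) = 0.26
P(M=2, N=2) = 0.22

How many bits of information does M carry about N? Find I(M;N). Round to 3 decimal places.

Marginals: p(M) = (0.4100, 0.5900), p(N) = (0.2300, 0.5400, 0.2300).
I(M;N) = Σ p(x,y)·log₂[p(x,y)/(p(x)p(y))].
  (1,0): 0.12·log₂(1.2725) = 0.0417
  (1,1): 0.28·log₂(1.2647) = 0.0949
  (1,2): 0.01·log₂(0.1060) = -0.0324
  (2,0): 0.11·log₂(0.8106) = -0.0333
  (2,1): 0.26·log₂(0.8161) = -0.0762
  (2,2): 0.22·log₂(1.6212) = 0.1534
Sum = 0.148 bits.

0.148 bits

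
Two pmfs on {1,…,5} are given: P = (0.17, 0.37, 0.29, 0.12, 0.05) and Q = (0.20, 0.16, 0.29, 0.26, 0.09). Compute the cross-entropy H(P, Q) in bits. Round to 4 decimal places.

2.2978 bits

H(P,Q) = −Σ p·log₂ q.
  −0.17·log₂(0.20) = 0.39473
  −0.37·log₂(0.16) = 0.97823
  −0.29·log₂(0.29) = 0.51790
  −0.12·log₂(0.26) = 0.23321
  −0.05·log₂(0.09) = 0.17370
H(P,Q) = 2.2978 bits.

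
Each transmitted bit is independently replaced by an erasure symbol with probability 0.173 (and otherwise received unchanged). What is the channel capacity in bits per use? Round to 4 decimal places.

0.8270 bits

Binary erasure channel: capacity C = 1 − ε.
C = 1 − 0.173 = 0.8270 bits per channel use.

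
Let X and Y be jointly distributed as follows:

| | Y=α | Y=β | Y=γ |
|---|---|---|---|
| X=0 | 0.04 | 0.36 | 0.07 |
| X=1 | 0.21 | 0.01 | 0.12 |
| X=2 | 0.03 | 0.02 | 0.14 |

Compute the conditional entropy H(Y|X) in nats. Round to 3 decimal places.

0.732 nats

Marginals: p(X) = (0.4700, 0.3400, 0.1900), p(Y) = (0.2800, 0.3900, 0.3300).
H(Y|X) = Σ p(X) · H(Y|X=·).
  X=0: p=0.4700, H(Y|X=0) = 0.6975
  X=1: p=0.3400, H(Y|X=1) = 0.7689
  X=2: p=0.1900, H(Y|X=2) = 0.7534
Weighted sum = 0.732 nats.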